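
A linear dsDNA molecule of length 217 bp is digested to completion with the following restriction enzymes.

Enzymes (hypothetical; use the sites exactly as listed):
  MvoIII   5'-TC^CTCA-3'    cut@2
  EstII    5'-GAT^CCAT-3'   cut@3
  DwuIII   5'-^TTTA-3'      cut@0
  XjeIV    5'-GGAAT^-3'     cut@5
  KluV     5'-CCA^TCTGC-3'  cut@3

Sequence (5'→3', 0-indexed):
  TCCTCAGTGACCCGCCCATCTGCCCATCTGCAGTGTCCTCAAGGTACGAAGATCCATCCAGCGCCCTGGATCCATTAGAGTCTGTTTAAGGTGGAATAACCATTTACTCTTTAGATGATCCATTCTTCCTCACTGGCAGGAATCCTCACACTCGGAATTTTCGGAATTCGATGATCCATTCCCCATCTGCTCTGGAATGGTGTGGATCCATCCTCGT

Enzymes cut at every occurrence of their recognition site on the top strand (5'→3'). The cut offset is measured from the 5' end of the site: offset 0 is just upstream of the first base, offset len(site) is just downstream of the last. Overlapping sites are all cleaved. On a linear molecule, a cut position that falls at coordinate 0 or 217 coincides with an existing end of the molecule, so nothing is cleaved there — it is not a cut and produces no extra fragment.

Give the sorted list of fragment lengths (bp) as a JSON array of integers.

Scan for sites:
  MvoIII TCCTCA/2: at [0, 35, 126, 142] ⇒ [2, 37, 128, 144]
  EstII GATCCAT/3: at [50, 68, 116, 172, 204] ⇒ [53, 71, 119, 175, 207]
  DwuIII TTTA/0: at [84, 102, 109] ⇒ [84, 102, 109]
  XjeIV GGAAT/5: at [92, 138, 153, 162, 193] ⇒ [97, 143, 158, 167, 198]
  KluV CCATCTGC/3: at [15, 23, 182] ⇒ [18, 26, 185]

All cut coordinates (distinct, sorted): [2, 18, 26, 37, 53, 71, 84, 97, 102, 109, 119, 128, 143, 144, 158, 167, 175, 185, 198, 207]

Fragment lengths:
  [0,2): 2 bp
  [2,18): 16 bp
  [18,26): 8 bp
  [26,37): 11 bp
  [37,53): 16 bp
  [53,71): 18 bp
  [71,84): 13 bp
  [84,97): 13 bp
  [97,102): 5 bp
  [102,109): 7 bp
  [109,119): 10 bp
  [119,128): 9 bp
  [128,143): 15 bp
  [143,144): 1 bp
  [144,158): 14 bp
  [158,167): 9 bp
  [167,175): 8 bp
  [175,185): 10 bp
  [185,198): 13 bp
  [198,207): 9 bp
  [207,217): 10 bp

[1,2,5,7,8,8,9,9,9,10,10,10,11,13,13,13,14,15,16,16,18]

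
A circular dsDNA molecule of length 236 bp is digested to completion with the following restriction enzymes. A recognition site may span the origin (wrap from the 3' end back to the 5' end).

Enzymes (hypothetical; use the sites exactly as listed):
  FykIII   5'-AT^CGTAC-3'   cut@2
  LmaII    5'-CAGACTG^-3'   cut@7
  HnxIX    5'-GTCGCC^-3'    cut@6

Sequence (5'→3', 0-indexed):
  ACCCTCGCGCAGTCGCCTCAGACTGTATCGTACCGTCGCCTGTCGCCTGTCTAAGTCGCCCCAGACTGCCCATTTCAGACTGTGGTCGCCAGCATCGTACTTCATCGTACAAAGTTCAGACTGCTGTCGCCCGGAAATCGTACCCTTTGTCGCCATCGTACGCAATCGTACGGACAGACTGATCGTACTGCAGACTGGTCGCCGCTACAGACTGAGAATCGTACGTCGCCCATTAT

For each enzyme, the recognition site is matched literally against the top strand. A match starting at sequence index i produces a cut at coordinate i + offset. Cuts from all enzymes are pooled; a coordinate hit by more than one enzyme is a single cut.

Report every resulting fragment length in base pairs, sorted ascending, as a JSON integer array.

[2,2,3,5,5,6,7,7,8,8,8,8,10,10,11,11,12,13,14,14,15,16,18,23]

Site scan:
  FykIII ATCGTAC/2: at [26, 93, 103, 136, 154, 164, 181, 217] ⇒ [28, 95, 105, 138, 156, 166, 183, 219]
  LmaII CAGACTG/7: at [18, 61, 75, 116, 174, 190, 207] ⇒ [25, 68, 82, 123, 181, 197, 214]
  HnxIX GTCGCC/6: at [11, 34, 41, 54, 84, 125, 148, 197, 224] ⇒ [17, 40, 47, 60, 90, 131, 154, 203, 230]

All cut coordinates (distinct, sorted): [17, 25, 28, 40, 47, 60, 68, 82, 90, 95, 105, 123, 131, 138, 154, 156, 166, 181, 183, 197, 203, 214, 219, 230]

Fragment lengths:
  17→25: 8 bp
  25→28: 3 bp
  28→40: 12 bp
  40→47: 7 bp
  47→60: 13 bp
  60→68: 8 bp
  68→82: 14 bp
  82→90: 8 bp
  90→95: 5 bp
  95→105: 10 bp
  105→123: 18 bp
  123→131: 8 bp
  131→138: 7 bp
  138→154: 16 bp
  154→156: 2 bp
  156→166: 10 bp
  166→181: 15 bp
  181→183: 2 bp
  183→197: 14 bp
  197→203: 6 bp
  203→214: 11 bp
  214→219: 5 bp
  219→230: 11 bp
  230→17 (wrap): 236-230+17 = 23 bp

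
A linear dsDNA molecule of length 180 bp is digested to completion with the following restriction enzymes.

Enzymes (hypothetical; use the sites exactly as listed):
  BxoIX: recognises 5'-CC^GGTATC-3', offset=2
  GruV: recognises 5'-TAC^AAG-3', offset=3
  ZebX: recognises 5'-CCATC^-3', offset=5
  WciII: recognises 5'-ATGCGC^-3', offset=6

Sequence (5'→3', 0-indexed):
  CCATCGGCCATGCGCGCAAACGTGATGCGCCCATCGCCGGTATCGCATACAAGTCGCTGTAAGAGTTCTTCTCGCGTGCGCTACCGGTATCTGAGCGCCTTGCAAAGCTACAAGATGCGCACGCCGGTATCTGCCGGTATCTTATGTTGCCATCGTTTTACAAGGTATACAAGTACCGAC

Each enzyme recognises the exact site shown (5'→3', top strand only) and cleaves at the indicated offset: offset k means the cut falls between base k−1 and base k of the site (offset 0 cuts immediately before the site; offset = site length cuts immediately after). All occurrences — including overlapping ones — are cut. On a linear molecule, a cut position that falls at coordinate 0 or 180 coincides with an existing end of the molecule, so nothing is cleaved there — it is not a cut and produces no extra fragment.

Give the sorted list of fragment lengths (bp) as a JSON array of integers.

Per-enzyme occurrences:
  BxoIX CCGGTATC/2: at [36, 83, 123, 133] ⇒ [38, 85, 125, 135]
  GruV TACAAG/3: at [47, 108, 158, 167] ⇒ [50, 111, 161, 170]
  ZebX CCATC/5: at [0, 30, 149] ⇒ [5, 35, 154]
  WciII ATGCGC/6: at [9, 24, 114] ⇒ [15, 30, 120]

Pooled cuts: [5, 15, 30, 35, 38, 50, 85, 111, 120, 125, 135, 154, 161, 170]

Fragment lengths:
  [0,5): 5 bp
  [5,15): 10 bp
  [15,30): 15 bp
  [30,35): 5 bp
  [35,38): 3 bp
  [38,50): 12 bp
  [50,85): 35 bp
  [85,111): 26 bp
  [111,120): 9 bp
  [120,125): 5 bp
  [125,135): 10 bp
  [135,154): 19 bp
  [154,161): 7 bp
  [161,170): 9 bp
  [170,180): 10 bp

[3,5,5,5,7,9,9,10,10,10,12,15,19,26,35]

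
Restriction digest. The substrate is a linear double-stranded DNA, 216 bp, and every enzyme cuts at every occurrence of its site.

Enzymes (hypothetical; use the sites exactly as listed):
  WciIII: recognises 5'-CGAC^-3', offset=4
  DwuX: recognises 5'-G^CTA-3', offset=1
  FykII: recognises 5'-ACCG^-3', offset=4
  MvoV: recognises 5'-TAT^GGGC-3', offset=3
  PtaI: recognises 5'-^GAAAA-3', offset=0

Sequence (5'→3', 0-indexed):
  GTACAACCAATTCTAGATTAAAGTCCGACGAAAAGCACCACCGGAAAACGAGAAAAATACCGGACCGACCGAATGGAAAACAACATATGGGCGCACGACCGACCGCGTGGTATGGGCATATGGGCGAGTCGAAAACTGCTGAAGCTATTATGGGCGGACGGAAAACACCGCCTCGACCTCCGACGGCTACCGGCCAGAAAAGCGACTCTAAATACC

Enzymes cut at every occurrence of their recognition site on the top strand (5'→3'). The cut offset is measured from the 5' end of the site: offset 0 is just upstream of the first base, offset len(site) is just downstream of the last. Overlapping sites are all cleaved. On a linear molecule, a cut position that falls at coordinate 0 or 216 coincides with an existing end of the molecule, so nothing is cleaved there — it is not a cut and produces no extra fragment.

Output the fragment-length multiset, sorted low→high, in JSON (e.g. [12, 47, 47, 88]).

[2,2,2,2,2,2,4,4,5,6,7,7,7,8,8,8,9,9,10,10,10,11,11,13,14,14,29]

Scan for sites:
  WciIII (CGAC, off=4): starts [25, 65, 95, 99, 173, 180, 202] → cuts [29, 69, 99, 103, 177, 184, 206]
  DwuX (GCTA, off=1): starts [143, 185] → cuts [144, 186]
  FykII (ACCG, off=4): starts [39, 58, 63, 67, 97, 101, 166, 188] → cuts [43, 62, 67, 71, 101, 105, 170, 192]
  MvoV (TATGGGC, off=3): starts [85, 110, 118, 148] → cuts [88, 113, 121, 151]
  PtaI (GAAAA, off=0): starts [29, 43, 51, 75, 130, 160, 196] → cuts [29, 43, 51, 75, 130, 160, 196]

Pooled cuts: [29, 43, 51, 62, 67, 69, 71, 75, 88, 99, 101, 103, 105, 113, 121, 130, 144, 151, 160, 170, 177, 184, 186, 192, 196, 206]

Fragment lengths:
  [0,29): 29 bp
  [29,43): 14 bp
  [43,51): 8 bp
  [51,62): 11 bp
  [62,67): 5 bp
  [67,69): 2 bp
  [69,71): 2 bp
  [71,75): 4 bp
  [75,88): 13 bp
  [88,99): 11 bp
  [99,101): 2 bp
  [101,103): 2 bp
  [103,105): 2 bp
  [105,113): 8 bp
  [113,121): 8 bp
  [121,130): 9 bp
  [130,144): 14 bp
  [144,151): 7 bp
  [151,160): 9 bp
  [160,170): 10 bp
  [170,177): 7 bp
  [177,184): 7 bp
  [184,186): 2 bp
  [186,192): 6 bp
  [192,196): 4 bp
  [196,206): 10 bp
  [206,216): 10 bp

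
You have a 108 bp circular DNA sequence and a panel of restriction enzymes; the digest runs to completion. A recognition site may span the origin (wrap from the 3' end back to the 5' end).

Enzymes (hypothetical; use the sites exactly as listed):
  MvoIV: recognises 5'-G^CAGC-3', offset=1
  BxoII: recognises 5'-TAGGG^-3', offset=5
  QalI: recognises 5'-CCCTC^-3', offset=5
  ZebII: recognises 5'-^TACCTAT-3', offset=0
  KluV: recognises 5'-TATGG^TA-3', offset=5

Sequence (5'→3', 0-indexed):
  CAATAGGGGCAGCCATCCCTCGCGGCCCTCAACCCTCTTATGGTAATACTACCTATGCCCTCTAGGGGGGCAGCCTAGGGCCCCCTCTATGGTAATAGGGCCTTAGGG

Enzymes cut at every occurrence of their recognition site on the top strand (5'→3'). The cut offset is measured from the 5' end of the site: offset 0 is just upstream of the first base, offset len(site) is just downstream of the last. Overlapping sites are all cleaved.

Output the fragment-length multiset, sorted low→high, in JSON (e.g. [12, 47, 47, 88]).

[1,3,5,5,6,6,7,7,8,8,8,9,10,12,13]

Scan for sites:
  MvoIV (GCAGC, off=1): starts [8, 69] → cuts [9, 70]
  BxoII (TAGGG, off=5): starts [3, 62, 75, 95, 103] → cuts [0, 8, 67, 80, 100]
  QalI (CCCTC, off=5): starts [16, 25, 32, 57, 82] → cuts [21, 30, 37, 62, 87]
  ZebII (TACCTAT, off=0): starts [49] → cuts [49]
  KluV (TATGGTA, off=5): starts [38, 87] → cuts [43, 92]

Pooled cuts: [0, 8, 9, 21, 30, 37, 43, 49, 62, 67, 70, 80, 87, 92, 100]

Fragment lengths:
  0→8: 8 bp
  8→9: 1 bp
  9→21: 12 bp
  21→30: 9 bp
  30→37: 7 bp
  37→43: 6 bp
  43→49: 6 bp
  49→62: 13 bp
  62→67: 5 bp
  67→70: 3 bp
  70→80: 10 bp
  80→87: 7 bp
  87→92: 5 bp
  92→100: 8 bp
  100→0 (wrap): 108-100+0 = 8 bp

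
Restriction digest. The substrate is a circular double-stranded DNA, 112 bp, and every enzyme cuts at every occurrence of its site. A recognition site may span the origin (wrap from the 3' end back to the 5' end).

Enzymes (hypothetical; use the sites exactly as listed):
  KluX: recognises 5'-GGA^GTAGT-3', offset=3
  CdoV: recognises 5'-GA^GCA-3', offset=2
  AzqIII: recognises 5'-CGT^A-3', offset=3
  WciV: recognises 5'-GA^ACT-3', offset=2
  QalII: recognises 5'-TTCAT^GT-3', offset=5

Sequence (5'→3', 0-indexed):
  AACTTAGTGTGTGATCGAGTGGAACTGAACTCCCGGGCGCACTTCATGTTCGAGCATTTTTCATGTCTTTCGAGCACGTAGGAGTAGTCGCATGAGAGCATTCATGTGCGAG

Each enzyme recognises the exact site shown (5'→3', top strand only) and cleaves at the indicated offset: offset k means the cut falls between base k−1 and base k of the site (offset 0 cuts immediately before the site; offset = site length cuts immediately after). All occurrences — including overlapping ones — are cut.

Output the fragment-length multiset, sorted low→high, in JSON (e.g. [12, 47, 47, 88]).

Scan for sites:
  KluX GGAGTAGT/3: at [80] ⇒ [83]
  CdoV GAGCA/2: at [51, 71, 95] ⇒ [53, 73, 97]
  AzqIII CGTA/3: at [76] ⇒ [79]
  WciV GAACT/2: at [21, 26, 111] ⇒ [1, 23, 28]
  QalII TTCATGT/5: at [42, 59, 100] ⇒ [47, 64, 105]

All cut coordinates (distinct, sorted): [1, 23, 28, 47, 53, 64, 73, 79, 83, 97, 105]

Fragment lengths:
  1→23: 22 bp
  23→28: 5 bp
  28→47: 19 bp
  47→53: 6 bp
  53→64: 11 bp
  64→73: 9 bp
  73→79: 6 bp
  79→83: 4 bp
  83→97: 14 bp
  97→105: 8 bp
  105→1 (wrap): 112-105+1 = 8 bp

[4,5,6,6,8,8,9,11,14,19,22]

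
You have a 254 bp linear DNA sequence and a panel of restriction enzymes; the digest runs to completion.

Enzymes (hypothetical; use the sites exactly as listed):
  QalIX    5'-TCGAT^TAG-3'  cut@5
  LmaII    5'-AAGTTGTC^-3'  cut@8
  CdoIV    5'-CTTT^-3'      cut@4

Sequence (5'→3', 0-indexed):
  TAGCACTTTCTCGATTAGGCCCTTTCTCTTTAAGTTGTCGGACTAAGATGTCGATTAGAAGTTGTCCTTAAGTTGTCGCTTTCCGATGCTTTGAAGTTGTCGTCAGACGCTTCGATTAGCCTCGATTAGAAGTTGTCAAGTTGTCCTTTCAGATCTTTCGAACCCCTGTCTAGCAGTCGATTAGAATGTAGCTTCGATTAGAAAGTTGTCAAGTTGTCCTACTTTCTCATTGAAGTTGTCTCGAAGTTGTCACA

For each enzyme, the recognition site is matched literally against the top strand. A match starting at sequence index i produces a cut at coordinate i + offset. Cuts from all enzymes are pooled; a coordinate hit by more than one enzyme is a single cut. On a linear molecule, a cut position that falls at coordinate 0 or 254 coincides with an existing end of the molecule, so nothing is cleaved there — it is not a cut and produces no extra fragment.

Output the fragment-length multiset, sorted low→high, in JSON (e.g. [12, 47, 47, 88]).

[3,4,5,6,6,7,8,8,8,9,9,9,10,10,10,11,11,11,11,12,15,15,16,17,23]

Site scan:
  QalIX TCGATTAG/5: at [10, 50, 111, 121, 176, 193] ⇒ [15, 55, 116, 126, 181, 198]
  LmaII AAGTTGTC/8: at [31, 58, 69, 93, 129, 137, 202, 210, 232, 243] ⇒ [39, 66, 77, 101, 137, 145, 210, 218, 240, 251]
  CdoIV CTTT/4: at [5, 21, 27, 78, 88, 145, 154, 221] ⇒ [9, 25, 31, 82, 92, 149, 158, 225]

All cut coordinates (distinct, sorted): [9, 15, 25, 31, 39, 55, 66, 77, 82, 92, 101, 116, 126, 137, 145, 149, 158, 181, 198, 210, 218, 225, 240, 251]

Fragment lengths:
  [0,9): 9 bp
  [9,15): 6 bp
  [15,25): 10 bp
  [25,31): 6 bp
  [31,39): 8 bp
  [39,55): 16 bp
  [55,66): 11 bp
  [66,77): 11 bp
  [77,82): 5 bp
  [82,92): 10 bp
  [92,101): 9 bp
  [101,116): 15 bp
  [116,126): 10 bp
  [126,137): 11 bp
  [137,145): 8 bp
  [145,149): 4 bp
  [149,158): 9 bp
  [158,181): 23 bp
  [181,198): 17 bp
  [198,210): 12 bp
  [210,218): 8 bp
  [218,225): 7 bp
  [225,240): 15 bp
  [240,251): 11 bp
  [251,254): 3 bp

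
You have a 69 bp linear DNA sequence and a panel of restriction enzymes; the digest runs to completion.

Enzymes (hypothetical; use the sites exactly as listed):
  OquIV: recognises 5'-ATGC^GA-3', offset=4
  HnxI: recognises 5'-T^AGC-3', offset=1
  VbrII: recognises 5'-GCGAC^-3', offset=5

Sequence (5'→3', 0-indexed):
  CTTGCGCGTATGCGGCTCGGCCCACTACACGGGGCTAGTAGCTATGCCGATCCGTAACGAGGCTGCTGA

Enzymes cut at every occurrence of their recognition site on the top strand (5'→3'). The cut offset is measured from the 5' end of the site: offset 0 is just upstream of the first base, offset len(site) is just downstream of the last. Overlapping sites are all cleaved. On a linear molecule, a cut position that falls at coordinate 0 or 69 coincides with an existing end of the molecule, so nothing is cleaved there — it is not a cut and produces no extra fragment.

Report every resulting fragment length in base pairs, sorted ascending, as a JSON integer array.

Per-enzyme occurrences:
  OquIV (ATGCGA, off=4): no sites
  HnxI TAGC/1: at [38] ⇒ [39]
  VbrII (GCGAC, off=5): no sites

Pooled cuts: [39]

Fragments:
  [0,39): 39 bp
  [39,69): 30 bp

[30,39]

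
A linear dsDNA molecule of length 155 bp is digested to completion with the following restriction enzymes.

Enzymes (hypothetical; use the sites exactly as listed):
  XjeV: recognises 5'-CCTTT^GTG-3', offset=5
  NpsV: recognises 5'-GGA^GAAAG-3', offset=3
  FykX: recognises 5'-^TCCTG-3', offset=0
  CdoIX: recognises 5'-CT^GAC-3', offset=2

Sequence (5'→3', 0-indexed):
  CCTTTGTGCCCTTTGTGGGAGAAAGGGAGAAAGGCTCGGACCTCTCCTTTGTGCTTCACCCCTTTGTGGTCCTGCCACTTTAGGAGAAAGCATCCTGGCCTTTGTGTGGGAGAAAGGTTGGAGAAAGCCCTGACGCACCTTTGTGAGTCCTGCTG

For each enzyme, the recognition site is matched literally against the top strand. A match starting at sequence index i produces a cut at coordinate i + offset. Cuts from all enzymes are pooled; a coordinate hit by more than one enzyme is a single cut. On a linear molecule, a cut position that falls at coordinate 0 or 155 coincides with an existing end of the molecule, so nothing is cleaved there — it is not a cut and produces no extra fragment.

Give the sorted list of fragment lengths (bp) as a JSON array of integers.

[4,5,5,6,7,8,8,8,9,9,11,11,11,15,16,22]

Scan for sites:
  XjeV (CCTTTGTG, off=5): starts [0, 9, 45, 60, 98, 137] → cuts [5, 14, 50, 65, 103, 142]
  NpsV (GGAGAAAG, off=3): starts [17, 25, 82, 108, 119] → cuts [20, 28, 85, 111, 122]
  FykX (TCCTG, off=0): starts [69, 92, 147] → cuts [69, 92, 147]
  CdoIX (CTGAC, off=2): starts [129] → cuts [131]

All cut coordinates (distinct, sorted): [5, 14, 20, 28, 50, 65, 69, 85, 92, 103, 111, 122, 131, 142, 147]

Fragment lengths:
  [0,5): 5 bp
  [5,14): 9 bp
  [14,20): 6 bp
  [20,28): 8 bp
  [28,50): 22 bp
  [50,65): 15 bp
  [65,69): 4 bp
  [69,85): 16 bp
  [85,92): 7 bp
  [92,103): 11 bp
  [103,111): 8 bp
  [111,122): 11 bp
  [122,131): 9 bp
  [131,142): 11 bp
  [142,147): 5 bp
  [147,155): 8 bp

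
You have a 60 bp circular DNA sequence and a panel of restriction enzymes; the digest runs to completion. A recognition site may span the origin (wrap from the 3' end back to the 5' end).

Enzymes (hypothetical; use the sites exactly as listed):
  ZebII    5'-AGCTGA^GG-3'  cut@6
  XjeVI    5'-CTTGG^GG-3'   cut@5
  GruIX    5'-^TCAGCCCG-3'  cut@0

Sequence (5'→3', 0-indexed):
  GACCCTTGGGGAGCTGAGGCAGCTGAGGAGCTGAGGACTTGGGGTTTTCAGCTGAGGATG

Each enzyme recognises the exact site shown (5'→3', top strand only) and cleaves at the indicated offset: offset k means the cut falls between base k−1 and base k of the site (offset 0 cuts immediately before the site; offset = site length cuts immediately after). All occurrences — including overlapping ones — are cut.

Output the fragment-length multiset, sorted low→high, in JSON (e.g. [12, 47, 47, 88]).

[8,8,8,9,13,14]

Site scan:
  ZebII (AGCTGAGG, off=6): starts [11, 20, 28, 49] → cuts [17, 26, 34, 55]
  XjeVI (CTTGGGG, off=5): starts [4, 37] → cuts [9, 42]
  GruIX (TCAGCCCG, off=0): no sites

Pooled cuts: [9, 17, 26, 34, 42, 55]

Fragments:
  9→17: 8 bp
  17→26: 9 bp
  26→34: 8 bp
  34→42: 8 bp
  42→55: 13 bp
  55→9 (wrap): 60-55+9 = 14 bp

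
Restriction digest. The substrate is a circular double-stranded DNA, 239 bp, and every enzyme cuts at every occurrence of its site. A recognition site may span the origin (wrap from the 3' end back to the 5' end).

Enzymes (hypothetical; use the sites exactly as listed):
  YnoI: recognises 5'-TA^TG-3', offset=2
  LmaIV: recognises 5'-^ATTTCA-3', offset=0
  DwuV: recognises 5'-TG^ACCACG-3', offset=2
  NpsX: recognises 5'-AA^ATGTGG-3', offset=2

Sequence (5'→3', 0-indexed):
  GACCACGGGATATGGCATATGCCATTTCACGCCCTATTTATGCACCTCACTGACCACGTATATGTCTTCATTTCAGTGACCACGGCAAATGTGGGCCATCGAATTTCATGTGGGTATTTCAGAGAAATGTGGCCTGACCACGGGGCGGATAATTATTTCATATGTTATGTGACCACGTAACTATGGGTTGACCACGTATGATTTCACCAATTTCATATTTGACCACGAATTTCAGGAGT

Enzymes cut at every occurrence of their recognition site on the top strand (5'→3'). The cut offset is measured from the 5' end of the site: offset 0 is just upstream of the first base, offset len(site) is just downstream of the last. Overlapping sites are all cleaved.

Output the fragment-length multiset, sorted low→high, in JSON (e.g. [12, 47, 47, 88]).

[2,4,4,5,7,7,7,7,8,8,9,9,10,10,10,11,11,12,12,12,12,13,14,17,18]

Scan for sites:
  YnoI (TATG, off=2): starts [10, 17, 38, 60, 160, 165, 181, 196] → cuts [12, 19, 40, 62, 162, 167, 183, 198]
  LmaIV (ATTTCA, off=0): starts [23, 69, 102, 115, 154, 200, 209, 228] → cuts [23, 69, 102, 115, 154, 200, 209, 228]
  DwuV (TGACCACG, off=2): starts [50, 76, 134, 169, 188, 219, 238] → cuts [1, 52, 78, 136, 171, 190, 221]
  NpsX (AAATGTGG, off=2): starts [86, 124] → cuts [88, 126]

All cut coordinates (distinct, sorted): [1, 12, 19, 23, 40, 52, 62, 69, 78, 88, 102, 115, 126, 136, 154, 162, 167, 171, 183, 190, 198, 200, 209, 221, 228]

Fragment lengths:
  1→12: 11 bp
  12→19: 7 bp
  19→23: 4 bp
  23→40: 17 bp
  40→52: 12 bp
  52→62: 10 bp
  62→69: 7 bp
  69→78: 9 bp
  78→88: 10 bp
  88→102: 14 bp
  102→115: 13 bp
  115→126: 11 bp
  126→136: 10 bp
  136→154: 18 bp
  154→162: 8 bp
  162→167: 5 bp
  167→171: 4 bp
  171→183: 12 bp
  183→190: 7 bp
  190→198: 8 bp
  198→200: 2 bp
  200→209: 9 bp
  209→221: 12 bp
  221→228: 7 bp
  228→1 (wrap): 239-228+1 = 12 bp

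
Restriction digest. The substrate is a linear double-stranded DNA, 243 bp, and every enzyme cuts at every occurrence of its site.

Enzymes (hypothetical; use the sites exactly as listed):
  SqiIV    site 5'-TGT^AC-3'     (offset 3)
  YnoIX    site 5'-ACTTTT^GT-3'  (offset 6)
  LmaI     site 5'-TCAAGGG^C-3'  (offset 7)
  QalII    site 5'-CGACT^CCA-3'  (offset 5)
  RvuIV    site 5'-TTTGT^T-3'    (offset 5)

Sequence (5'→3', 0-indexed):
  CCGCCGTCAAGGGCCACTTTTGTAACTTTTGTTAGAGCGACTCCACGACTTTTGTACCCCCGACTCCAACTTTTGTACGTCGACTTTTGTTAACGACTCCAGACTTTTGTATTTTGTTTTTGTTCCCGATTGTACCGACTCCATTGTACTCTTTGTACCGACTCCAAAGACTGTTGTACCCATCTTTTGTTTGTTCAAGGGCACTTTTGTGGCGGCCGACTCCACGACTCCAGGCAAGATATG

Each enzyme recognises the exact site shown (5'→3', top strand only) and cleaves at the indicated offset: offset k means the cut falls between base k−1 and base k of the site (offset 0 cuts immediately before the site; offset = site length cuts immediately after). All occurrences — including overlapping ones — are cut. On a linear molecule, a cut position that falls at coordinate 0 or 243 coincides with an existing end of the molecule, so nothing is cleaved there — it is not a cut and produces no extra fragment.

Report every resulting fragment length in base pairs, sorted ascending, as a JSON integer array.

[2,2,2,2,4,6,7,7,7,7,7,8,8,8,9,9,9,9,10,10,10,10,11,12,13,13,13,14,14]

Site scan:
  SqiIV TGTAC/3: at [52, 73, 130, 144, 153, 174] ⇒ [55, 76, 133, 147, 156, 177]
  YnoIX ACTTTTGT/6: at [15, 24, 47, 68, 82, 102, 202] ⇒ [21, 30, 53, 74, 88, 108, 208]
  LmaI TCAAGGGC/7: at [6, 194] ⇒ [13, 201]
  QalII CGACTCCA/5: at [37, 60, 93, 135, 158, 216, 224] ⇒ [42, 65, 98, 140, 163, 221, 229]
  RvuIV TTTGTT/5: at [27, 85, 112, 118, 185, 189] ⇒ [32, 90, 117, 123, 190, 194]

All cut coordinates (distinct, sorted): [13, 21, 30, 32, 42, 53, 55, 65, 74, 76, 88, 90, 98, 108, 117, 123, 133, 140, 147, 156, 163, 177, 190, 194, 201, 208, 221, 229]

Fragments:
  [0,13): 13 bp
  [13,21): 8 bp
  [21,30): 9 bp
  [30,32): 2 bp
  [32,42): 10 bp
  [42,53): 11 bp
  [53,55): 2 bp
  [55,65): 10 bp
  [65,74): 9 bp
  [74,76): 2 bp
  [76,88): 12 bp
  [88,90): 2 bp
  [90,98): 8 bp
  [98,108): 10 bp
  [108,117): 9 bp
  [117,123): 6 bp
  [123,133): 10 bp
  [133,140): 7 bp
  [140,147): 7 bp
  [147,156): 9 bp
  [156,163): 7 bp
  [163,177): 14 bp
  [177,190): 13 bp
  [190,194): 4 bp
  [194,201): 7 bp
  [201,208): 7 bp
  [208,221): 13 bp
  [221,229): 8 bp
  [229,243): 14 bp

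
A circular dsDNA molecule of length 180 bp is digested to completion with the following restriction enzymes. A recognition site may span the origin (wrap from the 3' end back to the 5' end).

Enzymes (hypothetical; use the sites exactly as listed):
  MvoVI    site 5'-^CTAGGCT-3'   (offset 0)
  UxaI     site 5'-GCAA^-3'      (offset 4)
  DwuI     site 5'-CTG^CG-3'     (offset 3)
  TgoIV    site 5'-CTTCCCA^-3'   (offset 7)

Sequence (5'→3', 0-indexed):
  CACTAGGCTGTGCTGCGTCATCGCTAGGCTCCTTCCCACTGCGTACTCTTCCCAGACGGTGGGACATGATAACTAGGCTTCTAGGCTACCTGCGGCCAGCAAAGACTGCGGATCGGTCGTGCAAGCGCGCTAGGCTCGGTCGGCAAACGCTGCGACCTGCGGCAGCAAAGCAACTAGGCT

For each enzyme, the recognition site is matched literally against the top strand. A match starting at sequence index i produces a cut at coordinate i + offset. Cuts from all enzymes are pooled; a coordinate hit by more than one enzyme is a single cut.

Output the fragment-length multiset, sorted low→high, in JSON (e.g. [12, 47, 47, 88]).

[3,5,5,6,6,7,8,8,9,9,10,12,13,13,15,16,17,18]

Scan for sites:
  MvoVI CTAGGCT/0: at [2, 23, 72, 80, 129, 173] ⇒ [2, 23, 72, 80, 129, 173]
  UxaI GCAA/4: at [98, 120, 142, 164, 169] ⇒ [102, 124, 146, 168, 173]
  DwuI CTGCG/3: at [12, 38, 89, 105, 149, 156] ⇒ [15, 41, 92, 108, 152, 159]
  TgoIV CTTCCCA/7: at [31, 47] ⇒ [38, 54]

Pooled cuts: [2, 15, 23, 38, 41, 54, 72, 80, 92, 102, 108, 124, 129, 146, 152, 159, 168, 173]

Fragment lengths:
  2→15: 13 bp
  15→23: 8 bp
  23→38: 15 bp
  38→41: 3 bp
  41→54: 13 bp
  54→72: 18 bp
  72→80: 8 bp
  80→92: 12 bp
  92→102: 10 bp
  102→108: 6 bp
  108→124: 16 bp
  124→129: 5 bp
  129→146: 17 bp
  146→152: 6 bp
  152→159: 7 bp
  159→168: 9 bp
  168→173: 5 bp
  173→2 (wrap): 180-173+2 = 9 bp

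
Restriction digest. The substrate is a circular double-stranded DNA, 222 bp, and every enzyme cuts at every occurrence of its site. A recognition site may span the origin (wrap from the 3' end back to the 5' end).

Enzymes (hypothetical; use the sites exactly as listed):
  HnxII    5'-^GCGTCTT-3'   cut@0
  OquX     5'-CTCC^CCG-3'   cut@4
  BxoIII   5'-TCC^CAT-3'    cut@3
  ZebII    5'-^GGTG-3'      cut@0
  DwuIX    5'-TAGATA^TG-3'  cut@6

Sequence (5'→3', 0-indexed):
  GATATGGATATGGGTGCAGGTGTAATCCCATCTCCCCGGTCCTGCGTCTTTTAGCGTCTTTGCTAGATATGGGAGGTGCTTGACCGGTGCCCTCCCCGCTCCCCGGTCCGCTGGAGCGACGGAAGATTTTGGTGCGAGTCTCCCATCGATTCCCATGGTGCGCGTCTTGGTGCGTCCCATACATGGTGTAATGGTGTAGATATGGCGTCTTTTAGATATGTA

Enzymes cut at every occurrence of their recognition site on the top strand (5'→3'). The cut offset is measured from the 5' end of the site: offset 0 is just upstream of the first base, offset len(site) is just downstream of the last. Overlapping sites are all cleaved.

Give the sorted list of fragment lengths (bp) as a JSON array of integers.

Site scan:
  HnxII (GCGTCTT, off=0): starts [43, 53, 161, 204] → cuts [43, 53, 161, 204]
  OquX (CTCCCCG, off=4): starts [31, 91, 98] → cuts [35, 95, 102]
  BxoIII (TCCCAT, off=3): starts [25, 140, 150, 174] → cuts [28, 143, 153, 177]
  ZebII (GGTG, off=0): starts [12, 18, 74, 85, 130, 156, 168, 184, 192] → cuts [12, 18, 74, 85, 130, 156, 168, 184, 192]
  DwuIX (TAGATATG, off=6): starts [63, 196, 212, 220] → cuts [4, 69, 202, 218]

Pooled cuts: [4, 12, 18, 28, 35, 43, 53, 69, 74, 85, 95, 102, 130, 143, 153, 156, 161, 168, 177, 184, 192, 202, 204, 218]

Fragment lengths:
  4→12: 8 bp
  12→18: 6 bp
  18→28: 10 bp
  28→35: 7 bp
  35→43: 8 bp
  43→53: 10 bp
  53→69: 16 bp
  69→74: 5 bp
  74→85: 11 bp
  85→95: 10 bp
  95→102: 7 bp
  102→130: 28 bp
  130→143: 13 bp
  143→153: 10 bp
  153→156: 3 bp
  156→161: 5 bp
  161→168: 7 bp
  168→177: 9 bp
  177→184: 7 bp
  184→192: 8 bp
  192→202: 10 bp
  202→204: 2 bp
  204→218: 14 bp
  218→4 (wrap): 222-218+4 = 8 bp

[2,3,5,5,6,7,7,7,7,8,8,8,8,9,10,10,10,10,10,11,13,14,16,28]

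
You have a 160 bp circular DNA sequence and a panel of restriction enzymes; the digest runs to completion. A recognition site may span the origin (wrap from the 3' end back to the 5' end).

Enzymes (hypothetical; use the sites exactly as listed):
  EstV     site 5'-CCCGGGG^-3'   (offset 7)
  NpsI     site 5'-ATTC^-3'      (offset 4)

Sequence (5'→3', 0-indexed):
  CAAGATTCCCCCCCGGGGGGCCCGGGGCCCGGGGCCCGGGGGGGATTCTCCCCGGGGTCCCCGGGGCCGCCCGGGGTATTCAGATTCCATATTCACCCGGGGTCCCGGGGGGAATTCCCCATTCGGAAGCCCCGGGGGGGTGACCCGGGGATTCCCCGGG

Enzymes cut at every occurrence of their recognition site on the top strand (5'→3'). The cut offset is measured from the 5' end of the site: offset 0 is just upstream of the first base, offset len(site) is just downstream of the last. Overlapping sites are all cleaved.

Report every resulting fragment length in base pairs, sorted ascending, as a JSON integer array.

[4,5,6,7,7,7,7,7,7,8,8,9,9,9,10,10,13,13,14]

Per-enzyme occurrences:
  EstV (CCCGGGG, off=7): starts [11, 20, 27, 34, 50, 59, 69, 95, 103, 130, 143] → cuts [18, 27, 34, 41, 57, 66, 76, 102, 110, 137, 150]
  NpsI (ATTC, off=4): starts [4, 44, 77, 83, 90, 113, 120, 150] → cuts [8, 48, 81, 87, 94, 117, 124, 154]

Pooled cuts: [8, 18, 27, 34, 41, 48, 57, 66, 76, 81, 87, 94, 102, 110, 117, 124, 137, 150, 154]

Fragments:
  8→18: 10 bp
  18→27: 9 bp
  27→34: 7 bp
  34→41: 7 bp
  41→48: 7 bp
  48→57: 9 bp
  57→66: 9 bp
  66→76: 10 bp
  76→81: 5 bp
  81→87: 6 bp
  87→94: 7 bp
  94→102: 8 bp
  102→110: 8 bp
  110→117: 7 bp
  117→124: 7 bp
  124→137: 13 bp
  137→150: 13 bp
  150→154: 4 bp
  154→8 (wrap): 160-154+8 = 14 bp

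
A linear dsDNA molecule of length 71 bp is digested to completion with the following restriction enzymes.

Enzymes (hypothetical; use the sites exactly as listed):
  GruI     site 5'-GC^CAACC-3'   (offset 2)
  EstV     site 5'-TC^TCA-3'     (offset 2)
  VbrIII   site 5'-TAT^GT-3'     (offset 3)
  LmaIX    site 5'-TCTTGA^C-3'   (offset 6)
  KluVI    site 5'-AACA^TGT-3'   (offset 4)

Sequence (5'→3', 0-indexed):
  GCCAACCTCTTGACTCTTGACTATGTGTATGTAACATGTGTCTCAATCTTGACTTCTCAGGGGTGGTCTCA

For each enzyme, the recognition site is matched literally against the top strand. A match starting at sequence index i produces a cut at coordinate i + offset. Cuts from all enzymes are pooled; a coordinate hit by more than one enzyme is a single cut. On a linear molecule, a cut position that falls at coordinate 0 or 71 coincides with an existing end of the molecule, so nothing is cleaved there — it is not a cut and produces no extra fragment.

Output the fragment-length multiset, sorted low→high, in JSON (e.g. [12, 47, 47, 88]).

Site scan:
  GruI (GCCAACC, off=2): starts [0] → cuts [2]
  EstV (TCTCA, off=2): starts [40, 54, 66] → cuts [42, 56, 68]
  VbrIII (TATGT, off=3): starts [21, 27] → cuts [24, 30]
  LmaIX (TCTTGAC, off=6): starts [7, 14, 46] → cuts [13, 20, 52]
  KluVI (AACATGT, off=4): starts [32] → cuts [36]

Pooled cuts: [2, 13, 20, 24, 30, 36, 42, 52, 56, 68]

Fragment lengths:
  [0,2): 2 bp
  [2,13): 11 bp
  [13,20): 7 bp
  [20,24): 4 bp
  [24,30): 6 bp
  [30,36): 6 bp
  [36,42): 6 bp
  [42,52): 10 bp
  [52,56): 4 bp
  [56,68): 12 bp
  [68,71): 3 bp

[2,3,4,4,6,6,6,7,10,11,12]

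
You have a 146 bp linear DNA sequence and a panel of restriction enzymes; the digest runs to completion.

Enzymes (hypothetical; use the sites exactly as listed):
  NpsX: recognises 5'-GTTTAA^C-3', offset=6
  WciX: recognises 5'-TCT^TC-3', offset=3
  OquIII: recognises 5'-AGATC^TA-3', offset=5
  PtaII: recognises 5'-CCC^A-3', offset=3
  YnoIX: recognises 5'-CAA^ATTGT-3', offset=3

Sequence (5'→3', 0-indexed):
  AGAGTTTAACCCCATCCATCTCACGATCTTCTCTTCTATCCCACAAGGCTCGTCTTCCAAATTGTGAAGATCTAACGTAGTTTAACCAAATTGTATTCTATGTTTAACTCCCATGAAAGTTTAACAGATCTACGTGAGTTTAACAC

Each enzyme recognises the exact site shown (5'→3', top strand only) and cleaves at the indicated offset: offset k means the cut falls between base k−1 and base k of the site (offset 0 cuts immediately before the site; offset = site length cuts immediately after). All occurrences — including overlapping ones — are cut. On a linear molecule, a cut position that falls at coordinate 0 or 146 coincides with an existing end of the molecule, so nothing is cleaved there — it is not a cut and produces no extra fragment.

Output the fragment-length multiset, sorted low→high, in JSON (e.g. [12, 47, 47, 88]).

[3,4,4,5,5,5,6,8,9,12,12,13,13,13,16,18]

Per-enzyme occurrences:
  NpsX (GTTTAAC, off=6): starts [3, 79, 101, 118, 137] → cuts [9, 85, 107, 124, 143]
  WciX (TCTTC, off=3): starts [26, 31, 52] → cuts [29, 34, 55]
  OquIII (AGATCTA, off=5): starts [67, 125] → cuts [72, 130]
  PtaII (CCCA, off=3): starts [10, 39, 109] → cuts [13, 42, 112]
  YnoIX (CAAATTGT, off=3): starts [57, 86] → cuts [60, 89]

Pooled cuts: [9, 13, 29, 34, 42, 55, 60, 72, 85, 89, 107, 112, 124, 130, 143]

Fragment lengths:
  [0,9): 9 bp
  [9,13): 4 bp
  [13,29): 16 bp
  [29,34): 5 bp
  [34,42): 8 bp
  [42,55): 13 bp
  [55,60): 5 bp
  [60,72): 12 bp
  [72,85): 13 bp
  [85,89): 4 bp
  [89,107): 18 bp
  [107,112): 5 bp
  [112,124): 12 bp
  [124,130): 6 bp
  [130,143): 13 bp
  [143,146): 3 bp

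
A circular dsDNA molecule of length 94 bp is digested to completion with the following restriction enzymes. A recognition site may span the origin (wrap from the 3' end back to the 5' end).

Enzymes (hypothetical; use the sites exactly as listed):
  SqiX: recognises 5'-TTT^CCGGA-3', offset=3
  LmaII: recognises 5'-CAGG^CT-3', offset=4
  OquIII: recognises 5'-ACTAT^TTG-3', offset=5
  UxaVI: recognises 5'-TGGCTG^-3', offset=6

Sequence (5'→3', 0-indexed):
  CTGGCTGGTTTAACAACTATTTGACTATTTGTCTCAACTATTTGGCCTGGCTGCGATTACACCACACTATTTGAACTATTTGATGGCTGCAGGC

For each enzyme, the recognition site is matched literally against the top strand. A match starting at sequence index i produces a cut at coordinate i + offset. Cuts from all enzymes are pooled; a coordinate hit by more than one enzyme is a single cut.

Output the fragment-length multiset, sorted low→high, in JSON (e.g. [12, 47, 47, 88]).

[8,9,10,12,12,13,13,17]

Per-enzyme occurrences:
  SqiX (TTTCCGGA, off=3): no sites
  LmaII (CAGGCT, off=4): no sites
  OquIII (ACTATTTG, off=5): starts [15, 23, 36, 65, 74] → cuts [20, 28, 41, 70, 79]
  UxaVI (TGGCTG, off=6): starts [1, 47, 83] → cuts [7, 53, 89]

All cut coordinates (distinct, sorted): [7, 20, 28, 41, 53, 70, 79, 89]

Fragments:
  7→20: 13 bp
  20→28: 8 bp
  28→41: 13 bp
  41→53: 12 bp
  53→70: 17 bp
  70→79: 9 bp
  79→89: 10 bp
  89→7 (wrap): 94-89+7 = 12 bp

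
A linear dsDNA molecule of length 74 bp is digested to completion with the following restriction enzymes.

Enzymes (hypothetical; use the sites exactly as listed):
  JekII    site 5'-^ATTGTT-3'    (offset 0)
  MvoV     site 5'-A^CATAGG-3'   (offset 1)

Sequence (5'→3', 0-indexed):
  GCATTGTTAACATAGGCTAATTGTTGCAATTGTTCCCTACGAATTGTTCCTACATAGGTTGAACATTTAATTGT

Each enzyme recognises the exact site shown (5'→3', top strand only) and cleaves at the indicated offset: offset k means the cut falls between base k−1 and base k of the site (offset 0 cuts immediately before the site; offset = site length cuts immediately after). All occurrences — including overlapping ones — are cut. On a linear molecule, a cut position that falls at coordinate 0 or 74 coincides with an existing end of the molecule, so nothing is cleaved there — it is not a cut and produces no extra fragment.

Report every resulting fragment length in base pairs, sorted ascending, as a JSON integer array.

[2,8,9,9,10,14,22]

Per-enzyme occurrences:
  JekII (ATTGTT, off=0): starts [2, 19, 28, 42] → cuts [2, 19, 28, 42]
  MvoV (ACATAGG, off=1): starts [9, 51] → cuts [10, 52]

Pooled cuts: [2, 10, 19, 28, 42, 52]

Fragments:
  [0,2): 2 bp
  [2,10): 8 bp
  [10,19): 9 bp
  [19,28): 9 bp
  [28,42): 14 bp
  [42,52): 10 bp
  [52,74): 22 bp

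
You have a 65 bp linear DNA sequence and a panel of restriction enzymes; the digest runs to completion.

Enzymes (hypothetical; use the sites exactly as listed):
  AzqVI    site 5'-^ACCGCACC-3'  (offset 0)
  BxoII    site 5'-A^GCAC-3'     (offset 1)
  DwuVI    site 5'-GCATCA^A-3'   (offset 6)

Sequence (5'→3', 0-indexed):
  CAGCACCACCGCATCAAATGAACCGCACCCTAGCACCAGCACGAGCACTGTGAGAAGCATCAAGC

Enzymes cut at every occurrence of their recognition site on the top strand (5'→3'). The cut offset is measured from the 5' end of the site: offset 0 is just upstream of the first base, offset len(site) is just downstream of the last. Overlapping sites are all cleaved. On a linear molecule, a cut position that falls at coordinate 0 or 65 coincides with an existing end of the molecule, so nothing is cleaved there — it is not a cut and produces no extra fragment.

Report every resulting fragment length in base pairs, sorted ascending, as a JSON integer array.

[2,3,5,6,6,11,14,18]

Scan for sites:
  AzqVI (ACCGCACC, off=0): starts [21] → cuts [21]
  BxoII (AGCAC, off=1): starts [1, 31, 37, 43] → cuts [2, 32, 38, 44]
  DwuVI (GCATCAA, off=6): starts [10, 56] → cuts [16, 62]

All cut coordinates (distinct, sorted): [2, 16, 21, 32, 38, 44, 62]

Fragment lengths:
  [0,2): 2 bp
  [2,16): 14 bp
  [16,21): 5 bp
  [21,32): 11 bp
  [32,38): 6 bp
  [38,44): 6 bp
  [44,62): 18 bp
  [62,65): 3 bp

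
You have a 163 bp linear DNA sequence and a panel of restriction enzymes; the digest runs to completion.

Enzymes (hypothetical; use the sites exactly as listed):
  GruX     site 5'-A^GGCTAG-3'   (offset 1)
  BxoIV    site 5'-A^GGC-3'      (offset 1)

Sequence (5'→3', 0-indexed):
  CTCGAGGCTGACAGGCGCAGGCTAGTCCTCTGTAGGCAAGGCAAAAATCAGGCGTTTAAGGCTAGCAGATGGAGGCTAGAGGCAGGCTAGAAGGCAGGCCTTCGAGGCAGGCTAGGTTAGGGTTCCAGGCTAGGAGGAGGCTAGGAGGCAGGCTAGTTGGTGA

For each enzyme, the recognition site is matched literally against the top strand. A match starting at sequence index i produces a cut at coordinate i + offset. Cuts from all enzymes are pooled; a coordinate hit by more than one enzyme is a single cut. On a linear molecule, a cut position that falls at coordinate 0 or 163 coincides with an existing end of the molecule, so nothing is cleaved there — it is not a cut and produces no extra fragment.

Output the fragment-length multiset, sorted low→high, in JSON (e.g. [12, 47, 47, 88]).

Site scan:
  GruX AGGCTAG/1: at [18, 58, 72, 83, 108, 126, 137, 149] ⇒ [19, 59, 73, 84, 109, 127, 138, 150]
  BxoIV AGGC/1: at [4, 12, 18, 33, 38, 49, 58, 72, 79, 83, 91, 95, 104, 108, 126, 137, 145, 149] ⇒ [5, 13, 19, 34, 39, 50, 59, 73, 80, 84, 92, 96, 105, 109, 127, 138, 146, 150]

All cut coordinates (distinct, sorted): [5, 13, 19, 34, 39, 50, 59, 73, 80, 84, 92, 96, 105, 109, 127, 138, 146, 150]

Fragments:
  [0,5): 5 bp
  [5,13): 8 bp
  [13,19): 6 bp
  [19,34): 15 bp
  [34,39): 5 bp
  [39,50): 11 bp
  [50,59): 9 bp
  [59,73): 14 bp
  [73,80): 7 bp
  [80,84): 4 bp
  [84,92): 8 bp
  [92,96): 4 bp
  [96,105): 9 bp
  [105,109): 4 bp
  [109,127): 18 bp
  [127,138): 11 bp
  [138,146): 8 bp
  [146,150): 4 bp
  [150,163): 13 bp

[4,4,4,4,5,5,6,7,8,8,8,9,9,11,11,13,14,15,18]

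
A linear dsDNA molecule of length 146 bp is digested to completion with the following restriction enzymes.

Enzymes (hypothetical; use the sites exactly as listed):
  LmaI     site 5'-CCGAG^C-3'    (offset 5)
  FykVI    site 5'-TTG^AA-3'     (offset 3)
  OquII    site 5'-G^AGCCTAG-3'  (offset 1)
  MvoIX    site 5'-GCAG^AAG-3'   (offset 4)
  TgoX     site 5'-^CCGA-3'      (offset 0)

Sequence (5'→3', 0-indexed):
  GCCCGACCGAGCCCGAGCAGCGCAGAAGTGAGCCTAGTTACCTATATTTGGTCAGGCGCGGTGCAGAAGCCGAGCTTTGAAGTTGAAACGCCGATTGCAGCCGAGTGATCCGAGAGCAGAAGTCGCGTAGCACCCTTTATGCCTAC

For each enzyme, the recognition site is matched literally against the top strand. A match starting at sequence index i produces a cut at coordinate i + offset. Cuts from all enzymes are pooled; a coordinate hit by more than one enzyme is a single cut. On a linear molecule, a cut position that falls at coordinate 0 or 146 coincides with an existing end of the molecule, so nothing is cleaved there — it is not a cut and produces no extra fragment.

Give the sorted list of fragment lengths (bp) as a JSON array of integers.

[1,2,3,4,5,5,5,5,5,5,6,8,9,10,10,27,36]

Per-enzyme occurrences:
  LmaI CCGAGC/5: at [6, 12, 69] ⇒ [11, 17, 74]
  FykVI TTGAA/3: at [76, 82] ⇒ [79, 85]
  OquII GAGCCTAG/1: at [29] ⇒ [30]
  MvoIX GCAGAAG/4: at [21, 62, 115] ⇒ [25, 66, 119]
  TgoX CCGA/0: at [2, 6, 12, 69, 90, 100, 109] ⇒ [2, 6, 12, 69, 90, 100, 109]

All cut coordinates (distinct, sorted): [2, 6, 11, 12, 17, 25, 30, 66, 69, 74, 79, 85, 90, 100, 109, 119]

Fragments:
  [0,2): 2 bp
  [2,6): 4 bp
  [6,11): 5 bp
  [11,12): 1 bp
  [12,17): 5 bp
  [17,25): 8 bp
  [25,30): 5 bp
  [30,66): 36 bp
  [66,69): 3 bp
  [69,74): 5 bp
  [74,79): 5 bp
  [79,85): 6 bp
  [85,90): 5 bp
  [90,100): 10 bp
  [100,109): 9 bp
  [109,119): 10 bp
  [119,146): 27 bp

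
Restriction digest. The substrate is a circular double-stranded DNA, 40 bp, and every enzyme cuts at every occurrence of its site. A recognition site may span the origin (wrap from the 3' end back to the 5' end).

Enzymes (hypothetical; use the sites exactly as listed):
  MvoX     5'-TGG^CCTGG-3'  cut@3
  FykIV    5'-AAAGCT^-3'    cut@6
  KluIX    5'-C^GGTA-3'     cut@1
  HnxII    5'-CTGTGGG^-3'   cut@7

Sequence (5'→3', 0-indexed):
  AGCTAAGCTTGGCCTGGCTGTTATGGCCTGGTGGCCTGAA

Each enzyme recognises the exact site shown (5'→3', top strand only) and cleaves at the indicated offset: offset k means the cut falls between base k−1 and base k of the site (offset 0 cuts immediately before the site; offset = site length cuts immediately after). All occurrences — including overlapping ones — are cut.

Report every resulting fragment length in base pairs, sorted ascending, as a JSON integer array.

[8,14,18]

Site scan:
  MvoX TGGCCTGG/3: at [9, 23] ⇒ [12, 26]
  FykIV AAAGCT/6: at [38] ⇒ [4]
  KluIX (CGGTA, off=1): no sites
  HnxII (CTGTGGG, off=7): no sites

All cut coordinates (distinct, sorted): [4, 12, 26]

Fragments:
  4→12: 8 bp
  12→26: 14 bp
  26→4 (wrap): 40-26+4 = 18 bp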